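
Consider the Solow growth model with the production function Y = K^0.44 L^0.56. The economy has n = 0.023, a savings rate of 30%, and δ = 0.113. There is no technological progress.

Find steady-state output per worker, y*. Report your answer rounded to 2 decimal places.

y* ≈ 1.86

In steady state, investment equals break-even investment: s·k^α = (n + δ)·k.
Rearranging, k^(1−α) = s / (n + δ).
k^0.56 = 0.30 / (0.023 + 0.113) = 0.30 / 0.136 = 2.2059
k* = 2.2059^(1/0.56) ≈ 4.1072
y* = (k*)^α = 4.1072^0.44 ≈ 1.8619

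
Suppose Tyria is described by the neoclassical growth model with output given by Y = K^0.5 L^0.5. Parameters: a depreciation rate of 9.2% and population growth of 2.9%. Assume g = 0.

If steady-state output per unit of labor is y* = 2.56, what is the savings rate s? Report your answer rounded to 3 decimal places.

Steady state requires s·f(k) = (n + δ)·k, i.e. s·k^α = (n + δ)·k.
Since y* = [s/(n + δ)]^(α/(1−α)), we have s/(n + δ) = (y*)^((1−α)/α) = 2.56^1 = 2.5600.
Therefore s = 2.5600 × (n + δ) = 2.5600 × 0.121 = 0.3098.

s ≈ 0.310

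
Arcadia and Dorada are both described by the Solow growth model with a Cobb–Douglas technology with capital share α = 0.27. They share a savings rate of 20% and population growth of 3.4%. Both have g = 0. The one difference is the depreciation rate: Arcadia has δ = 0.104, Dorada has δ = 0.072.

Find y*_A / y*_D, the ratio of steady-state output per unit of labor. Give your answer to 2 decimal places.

ratio ≈ 0.91

Steady-state y* = [s/(n + δ)]^(α/(1−α)), so the ratio is [ (s_A/(n + δ)_A) / (s_D/(n + δ)_D) ]^0.3699.
s_A/(n + δ)_A = 0.20/0.138 = 1.4493; s_D/(n + δ)_D = 0.20/0.106 = 1.8868.
Ratio = (1.4493/1.8868)^0.3699 = 0.7681^0.3699 ≈ 0.9070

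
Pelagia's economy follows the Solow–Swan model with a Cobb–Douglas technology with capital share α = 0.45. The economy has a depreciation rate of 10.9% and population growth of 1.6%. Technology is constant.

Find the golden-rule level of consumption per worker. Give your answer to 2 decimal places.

At the golden rule, f'(k) = n + δ, so α·k^(α−1) = n + δ and k_gold = (α/(n + δ))^(1/(1−α)).
k_gold = (0.45/0.125)^(1/0.55) = 3.6000^1.8182 ≈ 10.2676
c_gold = f(k_gold) − (n + δ)·k_gold = 2.8521 − 0.125×10.2676 ≈ 1.5687

c_gold ≈ 1.57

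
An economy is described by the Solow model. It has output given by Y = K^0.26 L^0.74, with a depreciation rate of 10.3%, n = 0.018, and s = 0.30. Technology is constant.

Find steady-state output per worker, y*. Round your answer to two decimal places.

At the steady state, Δk = 0, so s·k^α = (n + δ)·k.
Dividing both sides by k: k^(1−α) = s / (n + δ).
k^0.74 = 0.30 / (0.018 + 0.103) = 0.30 / 0.121 = 2.4793
k* = 2.4793^(1/0.74) ≈ 3.4110
y* = (k*)^α = 3.4110^0.26 ≈ 1.3758

y* ≈ 1.38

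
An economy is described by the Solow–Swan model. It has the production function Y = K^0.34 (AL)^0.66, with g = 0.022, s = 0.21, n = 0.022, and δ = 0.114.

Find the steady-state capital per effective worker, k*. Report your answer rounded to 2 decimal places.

k* = 1.54

At the steady state, Δk = 0, so s·k^α = (n + g + δ)·k.
Dividing both sides by k: k^(1−α) = s / (n + g + δ).
k^0.66 = 0.21 / (0.022 + 0.022 + 0.114) = 0.21 / 0.158 = 1.3291
k* = 1.3291^(1/0.66) ≈ 1.5389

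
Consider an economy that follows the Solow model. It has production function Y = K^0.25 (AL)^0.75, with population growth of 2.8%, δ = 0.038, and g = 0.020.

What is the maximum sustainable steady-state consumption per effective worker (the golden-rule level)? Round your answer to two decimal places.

At the golden rule, f'(k) = n + g + δ, so α·k^(α−1) = n + g + δ and k_gold = (α/(n + g + δ))^(1/(1−α)).
k_gold = (0.25/0.086)^(1/0.75) = 2.9070^1.3333 ≈ 4.1487
c_gold = f(k_gold) − (n + g + δ)·k_gold = 1.4272 − 0.086×4.1487 ≈ 1.0704

c_gold ≈ 1.07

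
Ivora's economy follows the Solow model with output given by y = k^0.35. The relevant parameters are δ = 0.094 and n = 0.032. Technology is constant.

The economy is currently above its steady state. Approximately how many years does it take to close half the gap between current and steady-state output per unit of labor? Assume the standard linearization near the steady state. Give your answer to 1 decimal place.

t_½ ≈ 8.5 years

Near the steady state the convergence rate is λ = (1 − α)(n + δ).
λ = (1 − 0.35) × 0.126 = 0.65 × 0.126 = 0.0819
Half-life = ln 2 / λ = 0.6931 / 0.0819 ≈ 8.46 years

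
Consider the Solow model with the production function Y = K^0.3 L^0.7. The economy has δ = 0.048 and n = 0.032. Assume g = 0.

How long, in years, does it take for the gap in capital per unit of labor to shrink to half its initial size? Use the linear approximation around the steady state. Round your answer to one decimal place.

Near the steady state the convergence rate is λ = (1 − α)(n + δ).
λ = (1 − 0.3) × 0.080 = 0.7 × 0.080 = 0.0560
Half-life = ln 2 / λ = 0.6931 / 0.0560 ≈ 12.38 years

about 12.4 years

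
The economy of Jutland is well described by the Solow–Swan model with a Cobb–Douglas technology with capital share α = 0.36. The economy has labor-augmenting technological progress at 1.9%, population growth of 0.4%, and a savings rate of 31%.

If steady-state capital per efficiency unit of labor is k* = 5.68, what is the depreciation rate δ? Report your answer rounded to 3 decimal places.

In steady state, investment equals break-even investment: s·k^α = (n + g + δ)·k.
So s / (n + g + δ) = (k*)^(1−α) = 5.68^0.64 = 3.0394.
Therefore n + g + δ = s / 3.0394 = 0.31 / 3.0394 = 0.1020, so δ = 0.1020 − 0.023 = 0.0790.

δ ≈ 0.079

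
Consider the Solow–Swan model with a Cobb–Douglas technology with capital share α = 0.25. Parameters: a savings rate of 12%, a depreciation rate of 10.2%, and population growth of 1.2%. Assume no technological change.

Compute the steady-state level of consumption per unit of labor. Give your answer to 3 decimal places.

In steady state, investment equals break-even investment: s·k^α = (n + δ)·k.
Rearranging, k^(1−α) = s / (n + δ).
k^0.75 = 0.12 / (0.012 + 0.102) = 0.12 / 0.114 = 1.0526
k* = 1.0526^(1/0.75) ≈ 1.0707
y* = (k*)^α = 1.0707^0.25 ≈ 1.0172
c* = (1 − s)·y* = (1 − 0.12) × 1.0172 ≈ 0.8951

c* = 0.895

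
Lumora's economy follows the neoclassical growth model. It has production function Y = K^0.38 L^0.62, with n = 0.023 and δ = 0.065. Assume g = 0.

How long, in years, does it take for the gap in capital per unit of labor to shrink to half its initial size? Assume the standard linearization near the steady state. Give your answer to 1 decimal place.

Near the steady state the convergence rate is λ = (1 − α)(n + δ).
λ = (1 − 0.38) × 0.088 = 0.62 × 0.088 = 0.05456
Half-life = ln 2 / λ = 0.6931 / 0.05456 ≈ 12.70 years

half-life ≈ 12.7 years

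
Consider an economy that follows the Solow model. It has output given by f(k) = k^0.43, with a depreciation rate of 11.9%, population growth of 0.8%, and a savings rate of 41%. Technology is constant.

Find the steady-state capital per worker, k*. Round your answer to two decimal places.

Steady state requires s·f(k) = (n + δ)·k, i.e. s·k^α = (n + δ)·k.
Dividing both sides by k: k^(1−α) = s / (n + δ).
k^0.57 = 0.41 / (0.008 + 0.119) = 0.41 / 0.127 = 3.2283
k* = 3.2283^(1/0.57) ≈ 7.8151

k* = 7.82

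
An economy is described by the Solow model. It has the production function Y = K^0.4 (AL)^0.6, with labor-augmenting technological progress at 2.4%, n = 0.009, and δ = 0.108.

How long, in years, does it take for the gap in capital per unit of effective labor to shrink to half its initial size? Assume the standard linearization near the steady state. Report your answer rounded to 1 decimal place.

t_½ ≈ 8.2 years

Near the steady state the convergence rate is λ = (1 − α)(n + g + δ).
λ = (1 − 0.4) × 0.141 = 0.6 × 0.141 = 0.0846
Half-life = ln 2 / λ = 0.6931 / 0.0846 ≈ 8.19 years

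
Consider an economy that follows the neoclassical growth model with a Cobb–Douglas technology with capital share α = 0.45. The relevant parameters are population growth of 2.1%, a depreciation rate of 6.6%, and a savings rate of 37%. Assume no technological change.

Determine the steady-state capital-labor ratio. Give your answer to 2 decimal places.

At the steady state, Δk = 0, so s·k^α = (n + δ)·k.
Rearranging, k^(1−α) = s / (n + δ).
k^0.55 = 0.37 / (0.021 + 0.066) = 0.37 / 0.087 = 4.2529
k* = 4.2529^(1/0.55) ≈ 13.9016

k* ≈ 13.90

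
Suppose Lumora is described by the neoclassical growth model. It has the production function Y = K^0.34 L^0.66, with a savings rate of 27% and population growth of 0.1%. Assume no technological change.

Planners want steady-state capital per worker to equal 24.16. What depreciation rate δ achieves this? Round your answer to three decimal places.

δ ≈ 0.032

In steady state, investment equals break-even investment: s·k^α = (n + δ)·k.
So s / (n + δ) = (k*)^(1−α) = 24.16^0.66 = 8.1817.
Therefore n + δ = s / 8.1817 = 0.27 / 8.1817 = 0.0330, so δ = 0.0330 − 0.001 = 0.0320.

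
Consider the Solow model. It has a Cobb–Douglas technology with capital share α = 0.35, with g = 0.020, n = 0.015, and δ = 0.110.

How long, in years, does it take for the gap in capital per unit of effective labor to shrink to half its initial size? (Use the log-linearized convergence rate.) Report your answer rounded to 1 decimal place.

Near the steady state the convergence rate is λ = (1 − α)(n + g + δ).
λ = (1 − 0.35) × 0.145 = 0.65 × 0.145 = 0.09425
Half-life = ln 2 / λ = 0.6931 / 0.09425 ≈ 7.35 years

t_½ ≈ 7.4 years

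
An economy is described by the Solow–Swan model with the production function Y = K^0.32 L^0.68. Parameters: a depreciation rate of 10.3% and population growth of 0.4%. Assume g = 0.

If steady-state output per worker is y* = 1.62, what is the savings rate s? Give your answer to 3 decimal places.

Steady state requires s·f(k) = (n + δ)·k, i.e. s·k^α = (n + δ)·k.
Since y* = [s/(n + δ)]^(α/(1−α)), we have s/(n + δ) = (y*)^((1−α)/α) = 1.62^2.125 = 2.7875.
Therefore s = 2.7875 × (n + δ) = 2.7875 × 0.107 = 0.2983.

s ≈ 0.298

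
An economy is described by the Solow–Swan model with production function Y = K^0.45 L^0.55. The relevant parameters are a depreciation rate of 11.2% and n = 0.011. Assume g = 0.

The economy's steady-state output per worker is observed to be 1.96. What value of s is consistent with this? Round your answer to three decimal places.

s ≈ 0.280

In steady state, investment equals break-even investment: s·k^α = (n + δ)·k.
Since y* = [s/(n + δ)]^(α/(1−α)), we have s/(n + δ) = (y*)^((1−α)/α) = 1.96^1.2222 = 2.2761.
Therefore s = 2.2761 × (n + δ) = 2.2761 × 0.123 = 0.2800.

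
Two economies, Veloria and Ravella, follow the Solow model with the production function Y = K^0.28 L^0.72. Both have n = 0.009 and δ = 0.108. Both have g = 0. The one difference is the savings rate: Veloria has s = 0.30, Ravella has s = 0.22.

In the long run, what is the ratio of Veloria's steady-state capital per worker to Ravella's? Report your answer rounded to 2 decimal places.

ratio ≈ 1.54

Steady-state k* = [s/(n + δ)]^(1/(1−α)), so the ratio is [ (s_V/(n + δ)_V) / (s_R/(n + δ)_R) ]^1.3889.
s_V/(n + δ)_V = 0.30/0.117 = 2.5641; s_R/(n + δ)_R = 0.22/0.117 = 1.8803.
Ratio = (2.5641/1.8803)^1.3889 = 1.3637^1.3889 ≈ 1.5385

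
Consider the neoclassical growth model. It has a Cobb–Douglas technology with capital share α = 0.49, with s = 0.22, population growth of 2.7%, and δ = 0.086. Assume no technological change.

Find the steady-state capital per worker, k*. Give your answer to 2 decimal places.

k* ≈ 3.69

In steady state, investment equals break-even investment: s·k^α = (n + δ)·k.
Dividing both sides by k: k^(1−α) = s / (n + δ).
k^0.51 = 0.22 / (0.027 + 0.086) = 0.22 / 0.113 = 1.9469
k* = 1.9469^(1/0.51) ≈ 3.6927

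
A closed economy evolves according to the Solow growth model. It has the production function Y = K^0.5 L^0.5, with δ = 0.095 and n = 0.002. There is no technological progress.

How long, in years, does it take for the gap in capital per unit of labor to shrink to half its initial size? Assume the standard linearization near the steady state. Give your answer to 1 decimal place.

about 14.3 years

Near the steady state the convergence rate is λ = (1 − α)(n + δ).
λ = (1 − 0.5) × 0.097 = 0.5 × 0.097 = 0.0485
Half-life = ln 2 / λ = 0.6931 / 0.0485 ≈ 14.29 years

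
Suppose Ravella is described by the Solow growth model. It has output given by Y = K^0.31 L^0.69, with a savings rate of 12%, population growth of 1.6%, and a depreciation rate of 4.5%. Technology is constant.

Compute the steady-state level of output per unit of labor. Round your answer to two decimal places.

Steady state requires s·f(k) = (n + δ)·k, i.e. s·k^α = (n + δ)·k.
Dividing both sides by k: k^(1−α) = s / (n + δ).
k^0.69 = 0.12 / (0.016 + 0.045) = 0.12 / 0.061 = 1.9672
k* = 1.9672^(1/0.69) ≈ 2.6660
y* = (k*)^α = 2.6660^0.31 ≈ 1.3552

y* = 1.36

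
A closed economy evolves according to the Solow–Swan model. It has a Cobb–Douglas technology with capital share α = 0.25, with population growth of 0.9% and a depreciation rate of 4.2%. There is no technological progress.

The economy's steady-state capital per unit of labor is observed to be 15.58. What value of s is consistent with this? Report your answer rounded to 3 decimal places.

s ≈ 0.400

Steady state requires s·f(k) = (n + δ)·k, i.e. s·k^α = (n + δ)·k.
So s / (n + δ) = (k*)^(1−α) = 15.58^0.75 = 7.8420.
Therefore s = 7.8420 × (n + δ) = 7.8420 × 0.051 = 0.3999.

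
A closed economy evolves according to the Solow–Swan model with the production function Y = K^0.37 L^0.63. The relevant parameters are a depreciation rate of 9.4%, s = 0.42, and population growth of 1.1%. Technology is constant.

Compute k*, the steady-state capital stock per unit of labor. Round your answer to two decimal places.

k* ≈ 9.03

At the steady state, Δk = 0, so s·k^α = (n + δ)·k.
Dividing both sides by k: k^(1−α) = s / (n + δ).
k^0.63 = 0.42 / (0.011 + 0.094) = 0.42 / 0.105 = 4.0000
k* = 4.0000^(1/0.63) ≈ 9.0292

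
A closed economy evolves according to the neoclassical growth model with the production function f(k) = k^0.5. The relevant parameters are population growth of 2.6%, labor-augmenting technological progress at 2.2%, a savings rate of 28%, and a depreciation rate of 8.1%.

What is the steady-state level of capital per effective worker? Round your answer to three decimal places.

Steady state requires s·f(k) = (n + g + δ)·k, i.e. s·k^α = (n + g + δ)·k.
Dividing both sides by k: k^(1−α) = s / (n + g + δ).
k^0.5 = 0.28 / (0.026 + 0.022 + 0.081) = 0.28 / 0.129 = 2.1705
k* = 2.1705^(1/0.5) ≈ 4.7111

k* ≈ 4.711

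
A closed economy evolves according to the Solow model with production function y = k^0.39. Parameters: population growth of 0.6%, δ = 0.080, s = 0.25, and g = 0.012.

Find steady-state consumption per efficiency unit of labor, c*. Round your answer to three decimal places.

c* = 1.365

At the steady state, Δk = 0, so s·k^α = (n + g + δ)·k.
Dividing both sides by k: k^(1−α) = s / (n + g + δ).
k^0.61 = 0.25 / (0.006 + 0.012 + 0.080) = 0.25 / 0.098 = 2.5510
k* = 2.5510^(1/0.61) ≈ 4.6424
y* = (k*)^α = 4.6424^0.39 ≈ 1.8198
c* = (1 − s)·y* = (1 − 0.25) × 1.8198 ≈ 1.3649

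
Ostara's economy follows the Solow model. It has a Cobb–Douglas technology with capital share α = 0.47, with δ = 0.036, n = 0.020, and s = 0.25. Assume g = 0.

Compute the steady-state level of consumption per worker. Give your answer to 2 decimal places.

In steady state, investment equals break-even investment: s·k^α = (n + δ)·k.
Rearranging, k^(1−α) = s / (n + δ).
k^0.53 = 0.25 / (0.020 + 0.036) = 0.25 / 0.056 = 4.4643
k* = 4.4643^(1/0.53) ≈ 16.8248
y* = (k*)^α = 16.8248^0.47 ≈ 3.7687
c* = (1 − s)·y* = (1 − 0.25) × 3.7687 ≈ 2.8265

c* = 2.83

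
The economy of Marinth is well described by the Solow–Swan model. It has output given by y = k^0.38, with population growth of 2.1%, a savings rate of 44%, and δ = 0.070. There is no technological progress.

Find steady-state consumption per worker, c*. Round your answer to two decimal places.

Steady state requires s·f(k) = (n + δ)·k, i.e. s·k^α = (n + δ)·k.
Rearranging, k^(1−α) = s / (n + δ).
k^0.62 = 0.44 / (0.021 + 0.070) = 0.44 / 0.091 = 4.8352
k* = 4.8352^(1/0.62) ≈ 12.7026
y* = (k*)^α = 12.7026^0.38 ≈ 2.6271
c* = (1 − s)·y* = (1 − 0.44) × 2.6271 ≈ 1.4712

c* ≈ 1.47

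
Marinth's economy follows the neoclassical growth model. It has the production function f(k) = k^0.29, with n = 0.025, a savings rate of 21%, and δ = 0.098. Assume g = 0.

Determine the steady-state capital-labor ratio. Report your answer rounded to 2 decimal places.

At the steady state, Δk = 0, so s·k^α = (n + δ)·k.
Rearranging, k^(1−α) = s / (n + δ).
k^0.71 = 0.21 / (0.025 + 0.098) = 0.21 / 0.123 = 1.7073
k* = 1.7073^(1/0.71) ≈ 2.1242

k* = 2.12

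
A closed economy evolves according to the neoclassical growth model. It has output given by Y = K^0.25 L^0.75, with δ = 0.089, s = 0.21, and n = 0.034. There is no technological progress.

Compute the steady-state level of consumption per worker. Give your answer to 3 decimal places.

At the steady state, Δk = 0, so s·k^α = (n + δ)·k.
Rearranging, k^(1−α) = s / (n + δ).
k^0.75 = 0.21 / (0.034 + 0.089) = 0.21 / 0.123 = 1.7073
k* = 1.7073^(1/0.75) ≈ 2.0405
y* = (k*)^α = 2.0405^0.25 ≈ 1.1952
c* = (1 − s)·y* = (1 − 0.21) × 1.1952 ≈ 0.9442

c* = 0.944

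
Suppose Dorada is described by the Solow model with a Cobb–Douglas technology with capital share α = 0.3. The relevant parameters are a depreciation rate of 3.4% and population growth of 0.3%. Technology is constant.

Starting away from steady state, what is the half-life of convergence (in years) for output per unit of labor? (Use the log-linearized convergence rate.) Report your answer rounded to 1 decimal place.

half-life ≈ 26.8 years

Near the steady state the convergence rate is λ = (1 − α)(n + δ).
λ = (1 − 0.3) × 0.037 = 0.7 × 0.037 = 0.0259
Half-life = ln 2 / λ = 0.6931 / 0.0259 ≈ 26.76 years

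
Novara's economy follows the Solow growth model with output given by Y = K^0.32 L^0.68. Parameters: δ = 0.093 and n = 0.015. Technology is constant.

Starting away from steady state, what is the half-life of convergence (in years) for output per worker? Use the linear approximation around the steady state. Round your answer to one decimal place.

t_½ ≈ 9.4 years

Near the steady state the convergence rate is λ = (1 − α)(n + δ).
λ = (1 − 0.32) × 0.108 = 0.68 × 0.108 = 0.07344
Half-life = ln 2 / λ = 0.6931 / 0.07344 ≈ 9.44 years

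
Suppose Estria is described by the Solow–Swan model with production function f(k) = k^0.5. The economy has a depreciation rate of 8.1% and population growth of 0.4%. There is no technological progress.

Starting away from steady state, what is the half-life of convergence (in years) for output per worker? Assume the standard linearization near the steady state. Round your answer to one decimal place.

about 16.3 years

Near the steady state the convergence rate is λ = (1 − α)(n + δ).
λ = (1 − 0.5) × 0.085 = 0.5 × 0.085 = 0.0425
Half-life = ln 2 / λ = 0.6931 / 0.0425 ≈ 16.31 years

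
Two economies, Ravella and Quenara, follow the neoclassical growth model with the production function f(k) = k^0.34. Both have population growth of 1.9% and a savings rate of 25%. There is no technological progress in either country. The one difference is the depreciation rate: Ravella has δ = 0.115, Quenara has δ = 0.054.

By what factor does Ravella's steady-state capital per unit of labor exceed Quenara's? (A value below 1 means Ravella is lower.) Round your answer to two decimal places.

k*_R / k*_Q ≈ 0.40

Steady-state k* = [s/(n + δ)]^(1/(1−α)), so the ratio is [ (s_R/(n + δ)_R) / (s_Q/(n + δ)_Q) ]^1.5152.
s_R/(n + δ)_R = 0.25/0.134 = 1.8657; s_Q/(n + δ)_Q = 0.25/0.073 = 3.4247.
Ratio = (1.8657/3.4247)^1.5152 = 0.5448^1.5152 ≈ 0.3984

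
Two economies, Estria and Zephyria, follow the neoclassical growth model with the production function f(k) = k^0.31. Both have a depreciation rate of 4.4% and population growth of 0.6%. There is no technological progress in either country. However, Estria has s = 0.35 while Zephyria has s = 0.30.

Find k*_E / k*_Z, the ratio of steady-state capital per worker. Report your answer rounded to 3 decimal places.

ratio ≈ 1.250

Steady-state k* = [s/(n + δ)]^(1/(1−α)), so the ratio is [ (s_E/(n + δ)_E) / (s_Z/(n + δ)_Z) ]^1.4493.
s_E/(n + δ)_E = 0.35/0.050 = 7.0000; s_Z/(n + δ)_Z = 0.30/0.050 = 6.0000.
Ratio = (7.0000/6.0000)^1.4493 = 1.1667^1.4493 ≈ 1.2504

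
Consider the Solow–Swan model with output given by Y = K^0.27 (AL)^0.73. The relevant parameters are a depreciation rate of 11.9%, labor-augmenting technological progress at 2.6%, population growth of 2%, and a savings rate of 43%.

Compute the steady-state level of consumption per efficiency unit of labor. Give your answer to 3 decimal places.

At the steady state, Δk = 0, so s·k^α = (n + g + δ)·k.
Rearranging, k^(1−α) = s / (n + g + δ).
k^0.73 = 0.43 / (0.020 + 0.026 + 0.119) = 0.43 / 0.165 = 2.6061
k* = 2.6061^(1/0.73) ≈ 3.7141
y* = (k*)^α = 3.7141^0.27 ≈ 1.4251
c* = (1 − s)·y* = (1 − 0.43) × 1.4251 ≈ 0.8123

c* = 0.812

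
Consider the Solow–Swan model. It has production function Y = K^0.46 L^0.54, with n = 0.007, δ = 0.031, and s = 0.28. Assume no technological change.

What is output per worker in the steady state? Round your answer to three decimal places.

In steady state, investment equals break-even investment: s·k^α = (n + δ)·k.
Dividing both sides by k: k^(1−α) = s / (n + δ).
k^0.54 = 0.28 / (0.007 + 0.031) = 0.28 / 0.038 = 7.3684
k* = 7.3684^(1/0.54) ≈ 40.3875
y* = (k*)^α = 40.3875^0.46 ≈ 5.4812

y* ≈ 5.481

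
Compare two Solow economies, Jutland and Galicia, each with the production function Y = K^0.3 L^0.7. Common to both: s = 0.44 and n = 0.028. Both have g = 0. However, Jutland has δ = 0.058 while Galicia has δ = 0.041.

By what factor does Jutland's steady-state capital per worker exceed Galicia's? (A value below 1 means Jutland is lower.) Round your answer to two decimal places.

Steady-state k* = [s/(n + δ)]^(1/(1−α)), so the ratio is [ (s_J/(n + δ)_J) / (s_G/(n + δ)_G) ]^1.4286.
s_J/(n + δ)_J = 0.44/0.086 = 5.1163; s_G/(n + δ)_G = 0.44/0.069 = 6.3768.
Ratio = (5.1163/6.3768)^1.4286 = 0.8023^1.4286 ≈ 0.7300

ratio ≈ 0.73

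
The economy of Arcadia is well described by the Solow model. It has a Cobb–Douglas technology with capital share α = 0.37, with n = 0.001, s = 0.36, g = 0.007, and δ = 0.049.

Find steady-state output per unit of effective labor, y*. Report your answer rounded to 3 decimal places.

At the steady state, Δk = 0, so s·k^α = (n + g + δ)·k.
Rearranging, k^(1−α) = s / (n + g + δ).
k^0.63 = 0.36 / (0.001 + 0.007 + 0.049) = 0.36 / 0.057 = 6.3158
k* = 6.3158^(1/0.63) ≈ 18.6432
y* = (k*)^α = 18.6432^0.37 ≈ 2.9518

y* = 2.952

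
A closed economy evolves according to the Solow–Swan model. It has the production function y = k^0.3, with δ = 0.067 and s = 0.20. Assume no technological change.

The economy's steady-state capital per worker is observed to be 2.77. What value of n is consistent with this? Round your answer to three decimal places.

Steady state requires s·f(k) = (n + δ)·k, i.e. s·k^α = (n + δ)·k.
So s / (n + δ) = (k*)^(1−α) = 2.77^0.7 = 2.0405.
Therefore n + δ = s / 2.0405 = 0.20 / 2.0405 = 0.0980, so n = 0.0980 − 0.067 = 0.0310.

n ≈ 0.031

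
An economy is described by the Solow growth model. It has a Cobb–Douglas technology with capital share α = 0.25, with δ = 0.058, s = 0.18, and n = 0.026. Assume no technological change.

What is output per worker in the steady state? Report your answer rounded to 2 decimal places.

y* = 1.29

Steady state requires s·f(k) = (n + δ)·k, i.e. s·k^α = (n + δ)·k.
Dividing both sides by k: k^(1−α) = s / (n + δ).
k^0.75 = 0.18 / (0.026 + 0.058) = 0.18 / 0.084 = 2.1429
k* = 2.1429^(1/0.75) ≈ 2.7627
y* = (k*)^α = 2.7627^0.25 ≈ 1.2892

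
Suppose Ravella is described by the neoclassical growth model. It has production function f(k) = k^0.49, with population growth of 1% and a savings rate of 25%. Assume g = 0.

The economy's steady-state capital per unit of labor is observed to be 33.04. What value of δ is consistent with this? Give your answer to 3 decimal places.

δ ≈ 0.032

Steady state requires s·f(k) = (n + δ)·k, i.e. s·k^α = (n + δ)·k.
So s / (n + δ) = (k*)^(1−α) = 33.04^0.51 = 5.9527.
Therefore n + δ = s / 5.9527 = 0.25 / 5.9527 = 0.0420, so δ = 0.0420 − 0.010 = 0.0320.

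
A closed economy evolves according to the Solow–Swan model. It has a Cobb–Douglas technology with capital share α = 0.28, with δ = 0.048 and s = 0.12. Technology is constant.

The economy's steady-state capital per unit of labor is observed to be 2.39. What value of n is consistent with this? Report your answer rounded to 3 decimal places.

In steady state, investment equals break-even investment: s·k^α = (n + δ)·k.
So s / (n + δ) = (k*)^(1−α) = 2.39^0.72 = 1.8726.
Therefore n + δ = s / 1.8726 = 0.12 / 1.8726 = 0.0641, so n = 0.0641 − 0.048 = 0.0161.

n ≈ 0.016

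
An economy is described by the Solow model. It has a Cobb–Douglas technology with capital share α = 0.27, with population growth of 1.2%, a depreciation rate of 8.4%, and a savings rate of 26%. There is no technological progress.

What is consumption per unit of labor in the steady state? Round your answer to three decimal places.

Steady state requires s·f(k) = (n + δ)·k, i.e. s·k^α = (n + δ)·k.
Rearranging, k^(1−α) = s / (n + δ).
k^0.73 = 0.26 / (0.012 + 0.084) = 0.26 / 0.096 = 2.7083
k* = 2.7083^(1/0.73) ≈ 3.9150
y* = (k*)^α = 3.9150^0.27 ≈ 1.4456
c* = (1 − s)·y* = (1 − 0.26) × 1.4456 ≈ 1.0697

c* ≈ 1.070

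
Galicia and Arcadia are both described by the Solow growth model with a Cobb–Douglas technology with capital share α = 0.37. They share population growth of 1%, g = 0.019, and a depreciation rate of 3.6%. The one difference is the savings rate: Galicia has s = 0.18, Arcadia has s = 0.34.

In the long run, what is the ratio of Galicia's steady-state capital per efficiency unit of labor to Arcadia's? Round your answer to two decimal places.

Steady-state k* = [s/(n + g + δ)]^(1/(1−α)), so the ratio is [ (s_G/(n + g + δ)_G) / (s_A/(n + g + δ)_A) ]^1.5873.
s_G/(n + g + δ)_G = 0.18/0.065 = 2.7692; s_A/(n + g + δ)_A = 0.34/0.065 = 5.2308.
Ratio = (2.7692/5.2308)^1.5873 = 0.5294^1.5873 ≈ 0.3644

ratio ≈ 0.36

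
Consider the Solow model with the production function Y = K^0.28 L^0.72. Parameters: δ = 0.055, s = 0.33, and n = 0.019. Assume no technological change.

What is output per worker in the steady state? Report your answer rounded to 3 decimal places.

At the steady state, Δk = 0, so s·k^α = (n + δ)·k.
Rearranging, k^(1−α) = s / (n + δ).
k^0.72 = 0.33 / (0.019 + 0.055) = 0.33 / 0.074 = 4.4595
k* = 4.4595^(1/0.72) ≈ 7.9760
y* = (k*)^α = 7.9760^0.28 ≈ 1.7885

y* = 1.789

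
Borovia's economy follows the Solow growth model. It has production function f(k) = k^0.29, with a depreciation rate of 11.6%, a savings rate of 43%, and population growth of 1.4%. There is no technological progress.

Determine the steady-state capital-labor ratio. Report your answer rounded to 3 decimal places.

In steady state, investment equals break-even investment: s·k^α = (n + δ)·k.
Dividing both sides by k: k^(1−α) = s / (n + δ).
k^0.71 = 0.43 / (0.014 + 0.116) = 0.43 / 0.130 = 3.3077
k* = 3.3077^(1/0.71) ≈ 5.3917

k* = 5.392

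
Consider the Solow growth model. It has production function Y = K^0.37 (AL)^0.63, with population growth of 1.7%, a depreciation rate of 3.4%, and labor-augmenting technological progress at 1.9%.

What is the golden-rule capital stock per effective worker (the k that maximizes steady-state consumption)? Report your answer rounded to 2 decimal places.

The golden rule sets f'(k) = n + g + δ, i.e. α·k^(α−1) = n + g + δ.
So k^(1−α) = α / (n + g + δ) = 0.37 / 0.070 = 5.2857.
k_gold = 5.2857^(1/0.63) ≈ 14.0534

k_gold ≈ 14.05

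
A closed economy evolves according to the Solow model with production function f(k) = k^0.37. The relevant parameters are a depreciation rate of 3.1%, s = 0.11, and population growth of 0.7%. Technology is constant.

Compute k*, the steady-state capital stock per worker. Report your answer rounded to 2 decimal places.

k* = 5.40

In steady state, investment equals break-even investment: s·k^α = (n + δ)·k.
Rearranging, k^(1−α) = s / (n + δ).
k^0.63 = 0.11 / (0.007 + 0.031) = 0.11 / 0.038 = 2.8947
k* = 2.8947^(1/0.63) ≈ 5.4039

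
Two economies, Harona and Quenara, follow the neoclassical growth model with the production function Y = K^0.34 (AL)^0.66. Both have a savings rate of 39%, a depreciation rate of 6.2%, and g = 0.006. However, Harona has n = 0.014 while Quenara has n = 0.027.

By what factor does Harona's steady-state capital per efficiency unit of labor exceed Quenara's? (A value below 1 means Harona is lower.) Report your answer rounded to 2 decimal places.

ratio ≈ 1.25

Steady-state k* = [s/(n + g + δ)]^(1/(1−α)), so the ratio is [ (s_H/(n + g + δ)_H) / (s_Q/(n + g + δ)_Q) ]^1.5152.
s_H/(n + g + δ)_H = 0.39/0.082 = 4.7561; s_Q/(n + g + δ)_Q = 0.39/0.095 = 4.1053.
Ratio = (4.7561/4.1053)^1.5152 = 1.1585^1.5152 ≈ 1.2497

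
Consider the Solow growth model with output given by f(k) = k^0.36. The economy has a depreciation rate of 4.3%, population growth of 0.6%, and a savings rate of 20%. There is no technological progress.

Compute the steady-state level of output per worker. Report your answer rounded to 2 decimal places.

y* ≈ 2.21

Steady state requires s·f(k) = (n + δ)·k, i.e. s·k^α = (n + δ)·k.
Rearranging, k^(1−α) = s / (n + δ).
k^0.64 = 0.20 / (0.006 + 0.043) = 0.20 / 0.049 = 4.0816
k* = 4.0816^(1/0.64) ≈ 9.0037
y* = (k*)^α = 9.0037^0.36 ≈ 2.2059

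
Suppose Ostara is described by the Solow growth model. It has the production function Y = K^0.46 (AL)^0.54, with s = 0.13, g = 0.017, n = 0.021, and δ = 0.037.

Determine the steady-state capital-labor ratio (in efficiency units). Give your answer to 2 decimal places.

At the steady state, Δk = 0, so s·k^α = (n + g + δ)·k.
Dividing both sides by k: k^(1−α) = s / (n + g + δ).
k^0.54 = 0.13 / (0.021 + 0.017 + 0.037) = 0.13 / 0.075 = 1.7333
k* = 1.7333^(1/0.54) ≈ 2.7692

k* ≈ 2.77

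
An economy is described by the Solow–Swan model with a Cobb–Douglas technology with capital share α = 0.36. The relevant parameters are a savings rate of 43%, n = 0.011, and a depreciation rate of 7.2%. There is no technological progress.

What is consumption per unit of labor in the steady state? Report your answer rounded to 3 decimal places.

c* = 1.438

At the steady state, Δk = 0, so s·k^α = (n + δ)·k.
Dividing both sides by k: k^(1−α) = s / (n + δ).
k^0.64 = 0.43 / (0.011 + 0.072) = 0.43 / 0.083 = 5.1807
k* = 5.1807^(1/0.64) ≈ 13.0687
y* = (k*)^α = 13.0687^0.36 ≈ 2.5226
c* = (1 − s)·y* = (1 − 0.43) × 2.5226 ≈ 1.4379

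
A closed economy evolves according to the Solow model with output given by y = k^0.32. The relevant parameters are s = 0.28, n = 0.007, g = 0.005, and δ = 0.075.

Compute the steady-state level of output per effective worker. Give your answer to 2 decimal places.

At the steady state, Δk = 0, so s·k^α = (n + g + δ)·k.
Rearranging, k^(1−α) = s / (n + g + δ).
k^0.68 = 0.28 / (0.007 + 0.005 + 0.075) = 0.28 / 0.087 = 3.2184
k* = 3.2184^(1/0.68) ≈ 5.5787
y* = (k*)^α = 5.5787^0.32 ≈ 1.7334

y* ≈ 1.73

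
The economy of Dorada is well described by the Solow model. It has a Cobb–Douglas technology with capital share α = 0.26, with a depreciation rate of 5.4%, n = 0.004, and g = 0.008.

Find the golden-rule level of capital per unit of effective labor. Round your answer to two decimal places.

The golden rule sets f'(k) = n + g + δ, i.e. α·k^(α−1) = n + g + δ.
So k^(1−α) = α / (n + g + δ) = 0.26 / 0.066 = 3.9394.
k_gold = 3.9394^(1/0.74) ≈ 6.3773

k_gold ≈ 6.38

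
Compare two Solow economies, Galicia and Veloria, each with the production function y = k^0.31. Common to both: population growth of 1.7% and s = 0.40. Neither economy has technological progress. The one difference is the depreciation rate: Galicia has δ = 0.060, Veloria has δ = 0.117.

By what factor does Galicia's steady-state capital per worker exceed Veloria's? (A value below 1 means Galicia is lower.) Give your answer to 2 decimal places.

Steady-state k* = [s/(n + δ)]^(1/(1−α)), so the ratio is [ (s_G/(n + δ)_G) / (s_V/(n + δ)_V) ]^1.4493.
s_G/(n + δ)_G = 0.40/0.077 = 5.1948; s_V/(n + δ)_V = 0.40/0.134 = 2.9851.
Ratio = (5.1948/2.9851)^1.4493 = 1.7402^1.4493 ≈ 2.2320

ratio ≈ 2.23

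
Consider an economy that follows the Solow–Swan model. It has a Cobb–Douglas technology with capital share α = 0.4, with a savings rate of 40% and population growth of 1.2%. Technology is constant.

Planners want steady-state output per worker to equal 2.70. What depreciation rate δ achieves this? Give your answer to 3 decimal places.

In steady state, investment equals break-even investment: s·k^α = (n + δ)·k.
Since y* = [s/(n + δ)]^(α/(1−α)), we have s/(n + δ) = (y*)^((1−α)/α) = 2.70^1.5 = 4.4366.
Therefore n + δ = s / 4.4366 = 0.40 / 4.4366 = 0.0902, so δ = 0.0902 − 0.012 = 0.0782.

δ ≈ 0.078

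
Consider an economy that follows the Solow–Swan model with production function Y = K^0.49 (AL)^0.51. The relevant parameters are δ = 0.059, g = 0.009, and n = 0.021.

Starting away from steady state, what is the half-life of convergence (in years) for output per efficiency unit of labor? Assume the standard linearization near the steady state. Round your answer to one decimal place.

Near the steady state the convergence rate is λ = (1 − α)(n + g + δ).
λ = (1 − 0.49) × 0.089 = 0.51 × 0.089 = 0.04539
Half-life = ln 2 / λ = 0.6931 / 0.04539 ≈ 15.27 years

t_½ ≈ 15.3 years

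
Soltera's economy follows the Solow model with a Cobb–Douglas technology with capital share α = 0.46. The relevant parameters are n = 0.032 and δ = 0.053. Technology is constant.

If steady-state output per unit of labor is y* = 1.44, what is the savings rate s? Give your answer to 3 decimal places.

At the steady state, Δk = 0, so s·k^α = (n + δ)·k.
Since y* = [s/(n + δ)]^(α/(1−α)), we have s/(n + δ) = (y*)^((1−α)/α) = 1.44^1.1739 = 1.5343.
Therefore s = 1.5343 × (n + δ) = 1.5343 × 0.085 = 0.1304.

s ≈ 0.130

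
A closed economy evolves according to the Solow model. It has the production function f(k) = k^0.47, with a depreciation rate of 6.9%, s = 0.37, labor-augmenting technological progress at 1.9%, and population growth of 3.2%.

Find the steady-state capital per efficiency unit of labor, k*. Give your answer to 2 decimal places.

k* ≈ 8.37

At the steady state, Δk = 0, so s·k^α = (n + g + δ)·k.
Dividing both sides by k: k^(1−α) = s / (n + g + δ).
k^0.53 = 0.37 / (0.032 + 0.019 + 0.069) = 0.37 / 0.120 = 3.0833
k* = 3.0833^(1/0.53) ≈ 8.3690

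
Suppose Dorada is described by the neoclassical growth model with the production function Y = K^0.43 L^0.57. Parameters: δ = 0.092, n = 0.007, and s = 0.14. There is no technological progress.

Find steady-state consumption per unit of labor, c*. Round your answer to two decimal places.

c* ≈ 1.12

Steady state requires s·f(k) = (n + δ)·k, i.e. s·k^α = (n + δ)·k.
Dividing both sides by k: k^(1−α) = s / (n + δ).
k^0.57 = 0.14 / (0.007 + 0.092) = 0.14 / 0.099 = 1.4141
k* = 1.4141^(1/0.57) ≈ 1.8365
y* = (k*)^α = 1.8365^0.43 ≈ 1.2987
c* = (1 − s)·y* = (1 − 0.14) × 1.2987 ≈ 1.1169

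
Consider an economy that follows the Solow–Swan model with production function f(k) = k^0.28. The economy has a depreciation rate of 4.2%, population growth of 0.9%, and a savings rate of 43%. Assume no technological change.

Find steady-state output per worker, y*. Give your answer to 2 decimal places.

y* ≈ 2.29

Steady state requires s·f(k) = (n + δ)·k, i.e. s·k^α = (n + δ)·k.
Rearranging, k^(1−α) = s / (n + δ).
k^0.72 = 0.43 / (0.009 + 0.042) = 0.43 / 0.051 = 8.4314
k* = 8.4314^(1/0.72) ≈ 19.3184
y* = (k*)^α = 19.3184^0.28 ≈ 2.2912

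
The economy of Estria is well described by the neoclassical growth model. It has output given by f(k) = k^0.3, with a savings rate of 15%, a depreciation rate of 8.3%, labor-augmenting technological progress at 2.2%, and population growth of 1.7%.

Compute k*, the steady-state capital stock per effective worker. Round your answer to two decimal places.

At the steady state, Δk = 0, so s·k^α = (n + g + δ)·k.
Dividing both sides by k: k^(1−α) = s / (n + g + δ).
k^0.7 = 0.15 / (0.017 + 0.022 + 0.083) = 0.15 / 0.122 = 1.2295
k* = 1.2295^(1/0.7) ≈ 1.3433

k* = 1.34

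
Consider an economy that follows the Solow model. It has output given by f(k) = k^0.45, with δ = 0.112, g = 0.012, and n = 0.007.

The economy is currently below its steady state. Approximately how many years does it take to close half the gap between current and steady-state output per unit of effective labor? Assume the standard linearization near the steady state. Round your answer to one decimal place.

Near the steady state the convergence rate is λ = (1 − α)(n + g + δ).
λ = (1 − 0.45) × 0.131 = 0.55 × 0.131 = 0.07205
Half-life = ln 2 / λ = 0.6931 / 0.07205 ≈ 9.62 years

half-life ≈ 9.6 years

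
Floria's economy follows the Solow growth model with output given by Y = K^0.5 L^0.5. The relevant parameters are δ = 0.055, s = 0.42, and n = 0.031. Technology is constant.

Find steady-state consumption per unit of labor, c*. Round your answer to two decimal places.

c* = 2.83

Steady state requires s·f(k) = (n + δ)·k, i.e. s·k^α = (n + δ)·k.
Rearranging, k^(1−α) = s / (n + δ).
k^0.5 = 0.42 / (0.031 + 0.055) = 0.42 / 0.086 = 4.8837
k* = 4.8837^(1/0.5) ≈ 23.8505
y* = (k*)^α = 23.8505^0.5 ≈ 4.8837
c* = (1 − s)·y* = (1 − 0.42) × 4.8837 ≈ 2.8325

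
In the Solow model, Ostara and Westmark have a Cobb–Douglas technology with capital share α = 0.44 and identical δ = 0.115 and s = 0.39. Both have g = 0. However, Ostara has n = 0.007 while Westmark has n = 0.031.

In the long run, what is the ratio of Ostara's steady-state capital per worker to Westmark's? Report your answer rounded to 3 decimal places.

k*_O / k*_W ≈ 1.378

Steady-state k* = [s/(n + δ)]^(1/(1−α)), so the ratio is [ (s_O/(n + δ)_O) / (s_W/(n + δ)_W) ]^1.7857.
s_O/(n + δ)_O = 0.39/0.122 = 3.1967; s_W/(n + δ)_W = 0.39/0.146 = 2.6712.
Ratio = (3.1967/2.6712)^1.7857 = 1.1967^1.7857 ≈ 1.3780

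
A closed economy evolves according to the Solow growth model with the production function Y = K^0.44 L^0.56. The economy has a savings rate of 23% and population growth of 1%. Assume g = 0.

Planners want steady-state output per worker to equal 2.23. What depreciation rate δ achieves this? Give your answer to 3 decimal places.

δ ≈ 0.073

In steady state, investment equals break-even investment: s·k^α = (n + δ)·k.
Since y* = [s/(n + δ)]^(α/(1−α)), we have s/(n + δ) = (y*)^((1−α)/α) = 2.23^1.2727 = 2.7752.
Therefore n + δ = s / 2.7752 = 0.23 / 2.7752 = 0.0829, so δ = 0.0829 − 0.010 = 0.0729.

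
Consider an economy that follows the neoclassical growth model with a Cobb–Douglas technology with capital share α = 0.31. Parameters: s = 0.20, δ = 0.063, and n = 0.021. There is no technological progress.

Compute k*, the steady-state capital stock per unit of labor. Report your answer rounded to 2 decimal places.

k* = 3.52

In steady state, investment equals break-even investment: s·k^α = (n + δ)·k.
Rearranging, k^(1−α) = s / (n + δ).
k^0.69 = 0.20 / (0.021 + 0.063) = 0.20 / 0.084 = 2.3810
k* = 2.3810^(1/0.69) ≈ 3.5158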